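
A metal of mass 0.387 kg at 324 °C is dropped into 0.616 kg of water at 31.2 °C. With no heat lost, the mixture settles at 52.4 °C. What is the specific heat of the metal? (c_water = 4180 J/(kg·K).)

c ≈ 519 J/(kg·K)

Heat lost by the metal = heat gained by the water:
0.387·c·(324 − 52.4) = 0.616·4180·(52.4 − 31.2)
105.11 c = 54587  ⇒  c ≈ 519.3 J/(kg·K)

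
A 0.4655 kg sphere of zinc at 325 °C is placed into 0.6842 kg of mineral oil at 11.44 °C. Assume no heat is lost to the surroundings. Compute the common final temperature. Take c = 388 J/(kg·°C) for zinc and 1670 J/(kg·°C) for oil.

Let T be the final temperature. ΣQ_i = 0:
0.4655*388*(T − 325) + 0.6842*1670*(T − 11.44) = 0
180.61(T − 325) + 1142.6(T − 11.44) = 0
1323.2 T = 71771
T = 71771/1323.2 ≈ 54.24 °C

T_f ≈ 54.2 °C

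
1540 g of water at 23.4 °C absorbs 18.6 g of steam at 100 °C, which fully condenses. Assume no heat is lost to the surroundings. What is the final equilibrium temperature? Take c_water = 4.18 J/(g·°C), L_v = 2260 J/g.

Taking heat into each body as positive, Σ m c ΔT = 0:
latent heat released on condensation: 18.6×2260 = 42036; condensed water 100 °C→T: 77.75(T − 100); water warms: 1540×4.18×(T − 23.4) = 6437.2(T − 23.4)
6514.9 T = 42036 + 7774.8 + 150630 = 200441
T ≈ 30.77 °C — below 100 °C, confirming all the steam condensed.

T_f ≈ 30.8 °C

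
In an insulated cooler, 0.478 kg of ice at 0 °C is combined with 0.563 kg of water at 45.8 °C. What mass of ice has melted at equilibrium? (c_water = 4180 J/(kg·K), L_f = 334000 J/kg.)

m_melted ≈ 0.323 kg

Water can give up m c ΔT = 0.563·4180·45.8 = 107783 J before reaching 0 °C.
Fully melting the ice requires m_ice L_f = 0.478·334000 = 159652 J.
That's not enough to melt it all — equilibrium is at 0 °C with ice remaining.
m_melted·334000 = 107783  ⇒  m_melted ≈ 0.3227 kg.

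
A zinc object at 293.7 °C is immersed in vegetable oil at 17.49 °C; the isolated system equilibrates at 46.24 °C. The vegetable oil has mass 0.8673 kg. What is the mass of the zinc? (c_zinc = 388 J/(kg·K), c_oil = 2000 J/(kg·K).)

Energy conservation, ΣQ = 0:
m·388·(46.24 − 293.7) + 0.8673·2000·(46.24 − 17.49) = 0
-96014 m = -49870
m = -49870/-96014 ≈ 0.5194 kg

m ≈ 0.519 kg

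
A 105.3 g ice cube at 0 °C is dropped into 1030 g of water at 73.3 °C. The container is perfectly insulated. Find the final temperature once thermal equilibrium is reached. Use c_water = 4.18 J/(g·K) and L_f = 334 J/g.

T_f ≈ 59.1 °C

Heat gained plus heat lost sum to zero:
melt ice: 105.3×334 = 35170
  warm the meltwater: 440.15 T
  water cools: 1030×4.18×(T − 73.3) = 4305.4(T − 73.3)
4745.6 T = 315586 − 35170 = 280416
T ≈ 59.09 °C — above 0 °C, consistent with complete melting.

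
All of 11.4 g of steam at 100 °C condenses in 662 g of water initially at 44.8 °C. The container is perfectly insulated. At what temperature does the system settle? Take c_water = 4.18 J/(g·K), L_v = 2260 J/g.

T_f ≈ 54.9 °C

Setting the total heat transfer to zero:
latent heat released on condensation: 11.4×2260 = 25764; condensed water 100 °C→T: 47.65(T − 100); water warms: 662×4.18×(T − 44.8) = 2767.2(T − 44.8)
2814.8 T = 25764 + 4765.2 + 123969 = 154498
T ≈ 54.89 °C — below 100 °C, confirming all the steam condensed.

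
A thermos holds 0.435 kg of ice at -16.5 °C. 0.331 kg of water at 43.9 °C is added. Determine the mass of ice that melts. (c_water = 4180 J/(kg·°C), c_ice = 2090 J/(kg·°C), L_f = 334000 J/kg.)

m_melted ≈ 0.137 kg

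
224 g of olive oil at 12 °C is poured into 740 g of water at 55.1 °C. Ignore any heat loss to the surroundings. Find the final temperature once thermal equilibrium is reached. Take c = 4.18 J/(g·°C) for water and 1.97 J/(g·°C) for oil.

Taking heat into each body as positive, Σ m c ΔT = 0:
740×4.18×(T − 55.1) + 224×1.97×(T − 12) = 0
3534.5 T = 175731
T = 175731/3534.5 ≈ 49.72 °C

T_f ≈ 49.7 °C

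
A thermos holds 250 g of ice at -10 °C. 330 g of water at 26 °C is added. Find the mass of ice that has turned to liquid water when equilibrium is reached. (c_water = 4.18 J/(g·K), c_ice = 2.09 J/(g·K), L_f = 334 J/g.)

Water can give up m c ΔT = 330×4.18×26 = 35864 J before reaching 0 °C.
Of that, 250×2.09×10 = 5225 J goes to bring the ice to 0 °C, leaving 30639 J.
Melting all 250 g of ice would need 250×334 = 83500 J.
That's not enough to melt it all — equilibrium is at 0 °C with ice remaining.
Mass melted = 30639/334 ≈ 91.73 g.

m_melted ≈ 91.7 g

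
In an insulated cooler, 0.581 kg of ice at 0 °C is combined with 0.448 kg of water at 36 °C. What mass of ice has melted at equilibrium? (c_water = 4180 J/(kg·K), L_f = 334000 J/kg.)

m_melted ≈ 0.202 kg

Cooling the water to 0 °C releases 0.448·4180·36 = 67415 J.
To melt every bit of ice: 0.581·334000 = 194054 J.
That's not enough to melt it all — equilibrium is at 0 °C with ice remaining.
Mass melted = 67415/334000 ≈ 0.2018 kg.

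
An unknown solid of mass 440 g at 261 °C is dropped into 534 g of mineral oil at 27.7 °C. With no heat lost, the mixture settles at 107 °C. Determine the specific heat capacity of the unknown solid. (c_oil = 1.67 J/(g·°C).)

m_s c (T_s − T_f) = m_oil c_oil (T_f − T_0):
440×c×(261 − 107) = 534×1.67×(107 − 27.7)
67760 c = 70718  ⇒  c ≈ 1.044 J/(g·°C)

c ≈ 1.04 J/(g·°C)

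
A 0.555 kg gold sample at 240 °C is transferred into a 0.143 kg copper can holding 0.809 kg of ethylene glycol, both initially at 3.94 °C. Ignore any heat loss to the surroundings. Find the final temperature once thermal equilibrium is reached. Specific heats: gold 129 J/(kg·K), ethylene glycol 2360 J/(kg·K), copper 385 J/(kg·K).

T_f ≈ 12.2 °C

Energy conservation, ΣQ = 0:
0.555*129*(T − 240) + 0.809*2360*(T − 3.94) + 0.143*385*(T − 3.94) = 0
71.6(T − 240) + 1909.2(T − 3.94) + 55.05(T − 3.94) = 0
2035.9 T = 24922
T = 24922/2035.9 ≈ 12.24 °C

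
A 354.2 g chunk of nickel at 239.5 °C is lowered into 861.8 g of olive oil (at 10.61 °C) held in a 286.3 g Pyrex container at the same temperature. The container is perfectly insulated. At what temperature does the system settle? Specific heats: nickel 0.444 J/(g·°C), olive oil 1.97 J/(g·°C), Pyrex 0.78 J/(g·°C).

With ΣQ=0 the equilibrium temperature is the m·c-weighted mean:
T_f = (157.26*239.5 + 1697.7*10.61 + 223.31*10.61) / (157.26 + 1697.7 + 223.31)
    = 58047 / 2078.3 ≈ 27.93 °C

T_f ≈ 27.9 °C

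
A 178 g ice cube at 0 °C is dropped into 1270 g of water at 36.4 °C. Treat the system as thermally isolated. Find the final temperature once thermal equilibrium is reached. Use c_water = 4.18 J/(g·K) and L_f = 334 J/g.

T_f ≈ 22.1 °C

Heat gained plus heat lost sum to zero:
melt ice: 178×334 = 59452
  warm the meltwater: 744.04 T
  water: 5308.6(T − 36.4)
6052.6 T = 193233 − 59452 = 133781
T ≈ 22.10 °C — above 0 °C, consistent with complete melting.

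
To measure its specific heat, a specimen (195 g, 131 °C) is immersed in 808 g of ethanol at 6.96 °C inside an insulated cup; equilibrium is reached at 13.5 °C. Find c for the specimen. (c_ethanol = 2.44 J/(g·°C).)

c ≈ 0.563 J/(g·°C)

m_s c (T_s − T_f) = m_ethanol c_ethanol (T_f − T_0):
195·c·(131 − 13.5) = 808·2.44·(13.5 − 6.96)
22912 c = 12894  ⇒  c ≈ 0.5627 J/(g·°C)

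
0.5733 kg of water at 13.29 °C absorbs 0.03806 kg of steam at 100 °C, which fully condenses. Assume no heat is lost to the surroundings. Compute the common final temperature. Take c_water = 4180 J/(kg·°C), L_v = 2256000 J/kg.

T_f ≈ 52.3 °C

Net heat exchanged in the isolated system is zero:
condense steam: −0.03806·2256000 = −85863
  condensed water 100 °C→T: 159.09(T − 100)
  original water: 2396.4(T − 13.29)
2555.5 T = 85863 + 15909 + 31848 = 133621
T ≈ 52.29 °C, under the boiling point, so the assumption holds.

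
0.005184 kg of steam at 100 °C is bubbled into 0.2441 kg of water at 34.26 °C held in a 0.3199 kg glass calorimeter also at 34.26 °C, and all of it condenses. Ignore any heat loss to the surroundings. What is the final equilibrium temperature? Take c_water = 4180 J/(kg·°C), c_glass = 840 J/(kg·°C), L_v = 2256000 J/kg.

Taking heat into each body as positive, Σ m c ΔT = 0:
latent heat released on condensation: 0.005184·2256000 = 11695
  condensed water 100 °C→T: 21.67(T − 100)
  original water: 1020.3(T − 34.26)
  cup: 268.72(T − 34.26)
1310.7 T = 11695 + 2166.9 + 44163 = 58025
T ≈ 44.27 °C — below 100 °C, confirming all the steam condensed.

T_f ≈ 44.3 °C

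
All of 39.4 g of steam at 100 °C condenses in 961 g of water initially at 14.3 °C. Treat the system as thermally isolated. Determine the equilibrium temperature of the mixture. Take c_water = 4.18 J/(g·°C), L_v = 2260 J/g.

T_f ≈ 39.0 °C

Setting the total heat transfer to zero:
latent heat released on condensation: 39.4×2260 = 89044
  condensate cools 100→T: 39.4×4.18×(T − 100) = 164.69(T − 100)
  water warms: 961×4.18×(T − 14.3) = 4017(T − 14.3)
4181.7 T = 89044 + 16469 + 57443 = 162956
T ≈ 38.97 °C, under the boiling point, so the assumption holds.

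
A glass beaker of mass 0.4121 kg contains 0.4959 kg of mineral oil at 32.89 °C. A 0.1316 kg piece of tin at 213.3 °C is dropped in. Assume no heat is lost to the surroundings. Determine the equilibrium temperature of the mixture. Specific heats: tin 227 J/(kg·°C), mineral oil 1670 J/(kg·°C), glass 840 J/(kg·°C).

T_f is the heat-capacity-weighted average of the initial temperatures:
T_f = (29.87×213.3 + 828.15×32.89 + 346.16×32.89) / (29.87 + 828.15 + 346.16)
    = 44995 / 1204.2 ≈ 37.37 °C

T_f ≈ 37.4 °C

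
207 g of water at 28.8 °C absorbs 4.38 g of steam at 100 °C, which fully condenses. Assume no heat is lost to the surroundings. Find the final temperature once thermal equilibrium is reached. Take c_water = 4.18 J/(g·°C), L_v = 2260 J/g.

Heat gained plus heat lost sum to zero:
steam→water at 100 °C releases m L_v = 4.38×2260 = 9898.8; condensate cools 100→T: 4.38×4.18×(T − 100) = 18.31(T − 100); water warms: 207×4.18×(T − 28.8) = 865.26(T − 28.8)
883.57 T = 9898.8 + 1830.8 + 24919 = 36649
T ≈ 41.48 °C, under the boiling point, so the assumption holds.

T_f ≈ 41.5 °C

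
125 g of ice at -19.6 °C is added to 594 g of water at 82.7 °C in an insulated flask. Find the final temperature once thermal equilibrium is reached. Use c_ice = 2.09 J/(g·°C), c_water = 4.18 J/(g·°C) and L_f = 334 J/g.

Net heat exchanged in the isolated system is zero:
ice -19.6→0 °C: 125·2.09·19.6 = 5120.5; fusion: m_ice L_f = 125·334 = 41750; warm the meltwater: 522.5 T; water cools: 594·4.18·(T − 82.7) = 2482.9(T − 82.7)
3005.4 T = 205337 − 46870 = 158467
T ≈ 52.73 °C (positive, so assuming full melt was valid).

T_f ≈ 52.7 °C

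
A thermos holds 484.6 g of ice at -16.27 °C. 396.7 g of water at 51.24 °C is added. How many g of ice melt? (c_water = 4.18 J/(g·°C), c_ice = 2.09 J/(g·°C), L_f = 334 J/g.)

m_melted ≈ 205 g

Cooling the water to 0 °C releases 396.7×4.18×51.24 = 84966 J.
Warming the ice to 0 °C takes 484.6×2.09×16.27 = 16478 J, leaving 68488 J for melting.
Fully melting the ice requires m_ice L_f = 484.6×334 = 161856 J.
Since 68488 < 161856 J, not all the ice melts; equilibrium is at 0 °C.
m_melted×334 = 68488  ⇒  m_melted ≈ 205.1 g.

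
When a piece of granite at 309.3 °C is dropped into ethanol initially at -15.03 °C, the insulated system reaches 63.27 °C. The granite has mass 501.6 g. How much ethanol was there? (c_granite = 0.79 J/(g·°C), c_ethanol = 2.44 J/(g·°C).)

|Q_granite| = |Q_ethanol|:
501.6×0.79×(309.3 − 63.27) = m×2.44×(63.27 − (-15.03))
191.05 m = 97493  ⇒  m ≈ 510.3 g

m ≈ 510 g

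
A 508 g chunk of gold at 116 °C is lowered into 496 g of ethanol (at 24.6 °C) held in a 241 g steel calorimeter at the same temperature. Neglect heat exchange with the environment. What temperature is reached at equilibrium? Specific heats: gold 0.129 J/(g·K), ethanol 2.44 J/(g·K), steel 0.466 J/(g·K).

Heat gained plus heat lost sum to zero:
508·0.129·(T − 116) + 496·2.44·(T − 24.6) + 241·0.466·(T − 24.6) = 0
65.53(T − 116) + 1210.2(T − 24.6) + 112.31(T − 24.6) = 0
(65.53 + 1210.2 + 112.31) T = 65.53·116 + 1210.2·24.6 + 112.31·24.6
T = 40136 / 1388.1 = 28.9 °C

T_f ≈ 28.9 °C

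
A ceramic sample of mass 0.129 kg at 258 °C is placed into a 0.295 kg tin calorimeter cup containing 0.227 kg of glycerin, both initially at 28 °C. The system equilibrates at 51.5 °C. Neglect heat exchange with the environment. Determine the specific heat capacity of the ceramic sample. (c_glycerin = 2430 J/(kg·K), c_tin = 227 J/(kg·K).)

Energy conservation, ΣQ = 0:
0.129·c·(51.5 − 258) + 0.227·2430·(51.5 − 28) + 0.295·227·(51.5 − 28) = 0
-26.64 c = -14537
c = -14537/-26.64 ≈ 545.7 J/(kg·K)

c ≈ 546 J/(kg·K)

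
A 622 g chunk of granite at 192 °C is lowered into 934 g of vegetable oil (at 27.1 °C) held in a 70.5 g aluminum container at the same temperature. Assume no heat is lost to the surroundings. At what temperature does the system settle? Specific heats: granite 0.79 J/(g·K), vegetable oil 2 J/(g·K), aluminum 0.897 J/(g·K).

T_f ≈ 60.5 °C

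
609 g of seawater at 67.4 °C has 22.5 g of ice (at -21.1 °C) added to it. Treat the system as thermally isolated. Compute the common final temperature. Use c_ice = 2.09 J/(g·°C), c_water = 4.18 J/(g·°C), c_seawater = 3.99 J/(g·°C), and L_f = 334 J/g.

T_f ≈ 61.5 °C

Net heat exchanged in the isolated system is zero:
ice -21.1→0 °C: 22.5×2.09×21.1 = 992.23; latent heat to melt: 22.5×334 = 7515; warm the meltwater: 94.05 T; seawater cools: 609×3.99×(T − 67.4) = 2429.9(T − 67.4)
2524 T = 163776 − 8507.2 = 155269
T ≈ 61.52 °C — above 0 °C, consistent with complete melting.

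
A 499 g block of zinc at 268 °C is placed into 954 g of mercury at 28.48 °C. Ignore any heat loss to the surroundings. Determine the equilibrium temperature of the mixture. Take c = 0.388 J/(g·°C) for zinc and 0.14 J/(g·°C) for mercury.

T_f ≈ 170.2 °C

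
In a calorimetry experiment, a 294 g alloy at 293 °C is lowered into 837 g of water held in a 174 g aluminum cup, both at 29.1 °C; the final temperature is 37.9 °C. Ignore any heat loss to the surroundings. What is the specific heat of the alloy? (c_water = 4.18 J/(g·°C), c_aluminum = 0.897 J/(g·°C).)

Setting the total heat transfer to zero:
294×c×(37.9 − 293) + 837×4.18×(37.9 − 29.1) + 174×0.897×(37.9 − 29.1) = 0
-74999 c = -32162
c = -32162/-74999 ≈ 0.4288 J/(g·°C)

c ≈ 0.429 J/(g·°C)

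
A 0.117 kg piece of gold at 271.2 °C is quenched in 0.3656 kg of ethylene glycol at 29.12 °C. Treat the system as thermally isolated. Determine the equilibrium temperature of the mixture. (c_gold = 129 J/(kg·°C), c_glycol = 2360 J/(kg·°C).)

T_f ≈ 33.3 °C

Energy conservation, ΣQ = 0:
0.117×129×(T − 271.2) + 0.3656×2360×(T − 29.12) = 0
877.91 T = 29218
T ≈ 33.28 °C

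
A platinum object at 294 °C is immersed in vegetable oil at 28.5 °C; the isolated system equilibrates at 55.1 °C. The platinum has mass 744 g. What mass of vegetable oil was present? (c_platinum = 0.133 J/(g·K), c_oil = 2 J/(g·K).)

m ≈ 444 g

|Q_platinum| = |Q_oil|:
744·0.133·(294 − 55.1) = m·2·(55.1 − 28.5)
53.2 m = 23640  ⇒  m ≈ 444.4 g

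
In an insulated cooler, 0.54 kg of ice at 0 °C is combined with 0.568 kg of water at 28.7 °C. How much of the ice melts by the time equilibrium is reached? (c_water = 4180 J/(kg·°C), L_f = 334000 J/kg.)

Heat available from the water dropping to 0 °C: 0.568·4180·28.7 = 68141 J.
Melting all 0.54 kg of ice would need 0.54·334000 = 180360 J.
Since 68141 < 180360 J, not all the ice melts; equilibrium is at 0 °C.
m_melted·334000 = 68141  ⇒  m_melted ≈ 0.204 kg.

m_melted ≈ 0.204 kg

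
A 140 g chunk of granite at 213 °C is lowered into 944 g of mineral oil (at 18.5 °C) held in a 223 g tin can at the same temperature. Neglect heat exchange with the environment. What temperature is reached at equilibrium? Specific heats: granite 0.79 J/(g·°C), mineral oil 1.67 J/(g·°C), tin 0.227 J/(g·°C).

Net heat exchanged in the isolated system is zero:
140*0.79*(T − 213) + 944*1.67*(T − 18.5) + 223*0.227*(T − 18.5) = 0
(110.6 + 1576.5 + 50.62) T = 110.6*213 + 1576.5*18.5 + 50.62*18.5
T = 53659/1737.7 ≈ 30.88 °C

T_f ≈ 30.9 °C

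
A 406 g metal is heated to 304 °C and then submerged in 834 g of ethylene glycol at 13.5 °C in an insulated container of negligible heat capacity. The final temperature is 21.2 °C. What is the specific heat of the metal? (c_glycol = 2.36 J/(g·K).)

m_s c (T_s − T_f) = m_glycol c_glycol (T_f − T_0):
406×c×(304 − 21.2) = 834×2.36×(21.2 − 13.5)
114817 c = 15155  ⇒  c ≈ 0.132 J/(g·K)

c ≈ 0.132 J/(g·K)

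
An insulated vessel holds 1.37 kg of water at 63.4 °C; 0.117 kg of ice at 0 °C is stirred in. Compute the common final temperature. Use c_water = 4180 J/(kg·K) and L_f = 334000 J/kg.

Setting the total heat transfer to zero:
melt ice: 0.117×334000 = 39078; warm the meltwater: 489.06 T; water: 5726.6(T − 63.4)
6215.7 T = 363066 − 39078 = 323988
T ≈ 52.12 °C. Since T > 0 °C, the all-ice-melts assumption holds.

T_f ≈ 52.1 °C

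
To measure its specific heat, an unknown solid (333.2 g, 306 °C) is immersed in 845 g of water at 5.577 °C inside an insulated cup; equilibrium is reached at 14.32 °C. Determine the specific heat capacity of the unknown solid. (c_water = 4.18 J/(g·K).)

c ≈ 0.318 J/(g·K)

Net heat exchanged in the isolated system is zero:
333.2×c×(14.32 − 306) + 845×4.18×(14.32 − 5.577) = 0
-97188 c = -30881
c = -30881/-97188 ≈ 0.3177 J/(g·K)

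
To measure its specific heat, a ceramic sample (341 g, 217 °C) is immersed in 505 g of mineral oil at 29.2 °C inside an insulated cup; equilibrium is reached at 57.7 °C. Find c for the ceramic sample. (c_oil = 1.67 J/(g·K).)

Conservation of energy gives ΣQ = 0:
341·c·(57.7 − 217) + 505·1.67·(57.7 − 29.2) = 0
-54321 c = -24035
c = -24035/-54321 ≈ 0.4425 J/(g·K)

c ≈ 0.442 J/(g·K)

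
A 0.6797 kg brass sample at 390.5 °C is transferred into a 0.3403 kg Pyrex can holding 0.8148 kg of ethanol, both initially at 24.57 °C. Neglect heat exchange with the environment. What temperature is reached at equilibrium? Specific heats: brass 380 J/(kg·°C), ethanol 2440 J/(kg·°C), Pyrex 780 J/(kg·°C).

Let T be the final temperature. ΣQ_i = 0:
0.6797×380×(T − 390.5) + 0.8148×2440×(T − 24.57) + 0.3403×780×(T − 24.57) = 0
258.29(T − 390.5) + 1988.1(T − 24.57) + 265.43(T − 24.57) = 0
(258.29 + 1988.1 + 265.43) T = 258.29×390.5 + 1988.1×24.57 + 265.43×24.57
T ≈ 62.20 °C

T_f ≈ 62.2 °C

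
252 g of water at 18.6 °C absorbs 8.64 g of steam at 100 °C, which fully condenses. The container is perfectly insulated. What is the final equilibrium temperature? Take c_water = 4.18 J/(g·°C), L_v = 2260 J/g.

T_f ≈ 39.2 °C

Sum of m c ΔT and latent-heat terms is zero:
latent heat released on condensation: 8.64×2260 = 19526
  condensate cools 100→T: 8.64×4.18×(T − 100) = 36.12(T − 100)
  water warms: 252×4.18×(T − 18.6) = 1053.4(T − 18.6)
1089.5 T = 19526 + 3611.5 + 19592 = 42730
T ≈ 39.22 °C (< 100 °C, so full condensation is consistent).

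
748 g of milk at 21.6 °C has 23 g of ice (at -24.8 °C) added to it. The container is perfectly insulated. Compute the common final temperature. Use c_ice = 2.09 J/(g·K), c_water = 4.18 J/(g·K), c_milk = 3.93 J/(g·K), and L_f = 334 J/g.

Let T be the final temperature. ΣQ_i = 0:
ice -24.8→0 °C: 23·2.09·24.8 = 1192.1; fusion: m_ice L_f = 23·334 = 7682; meltwater 0→T: 23·4.18·T = 96.14 T; milk: 2939.6(T − 21.6)
3035.8 T = 63496 − 8874.1 = 54622
T ≈ 17.99 °C. Since T > 0 °C, the all-ice-melts assumption holds.

T_f ≈ 18.0 °C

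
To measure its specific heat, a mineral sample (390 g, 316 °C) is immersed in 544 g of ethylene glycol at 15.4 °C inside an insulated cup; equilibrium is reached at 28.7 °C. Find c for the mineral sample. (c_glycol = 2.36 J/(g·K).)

c ≈ 0.152 J/(g·K)

m_s c (T_s − T_f) = m_glycol c_glycol (T_f − T_0):
390·c·(316 − 28.7) = 544·2.36·(28.7 − 15.4)
112047 c = 17075  ⇒  c ≈ 0.1524 J/(g·K)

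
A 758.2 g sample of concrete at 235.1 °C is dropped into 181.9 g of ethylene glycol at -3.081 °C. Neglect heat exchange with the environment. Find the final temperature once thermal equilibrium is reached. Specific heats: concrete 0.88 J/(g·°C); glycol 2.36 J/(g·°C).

Net heat exchanged in the isolated system is zero:
758.2·0.88·(T − 235.1) + 181.9·2.36·(T − (-3.081)) = 0
667.22(T − 235.1) + 429.28(T − (-3.081)) = 0
1096.5 T = 155540
T = 155540 / 1096.5 = 142 °C

T_f ≈ 141.9 °C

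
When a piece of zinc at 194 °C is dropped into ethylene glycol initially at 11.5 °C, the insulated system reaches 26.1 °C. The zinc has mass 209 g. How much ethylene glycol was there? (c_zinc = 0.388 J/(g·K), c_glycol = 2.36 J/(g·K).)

m ≈ 395 g

Heat lost by the zinc = heat gained by the glycol:
209·0.388·(194 − 26.1) = m·2.36·(26.1 − 11.5)
34.46 m = 13615  ⇒  m ≈ 395.2 g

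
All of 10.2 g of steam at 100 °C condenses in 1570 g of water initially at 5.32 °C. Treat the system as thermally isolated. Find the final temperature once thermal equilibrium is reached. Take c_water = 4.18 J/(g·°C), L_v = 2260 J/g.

T_f ≈ 9.4 °C

Setting the total heat transfer to zero:
condense steam: −10.2×2260 = −23052; condensate cools 100→T: 10.2×4.18×(T − 100) = 42.64(T − 100); water warms: 1570×4.18×(T − 5.32) = 6562.6(T − 5.32)
6605.2 T = 23052 + 4263.6 + 34913 = 62229
T ≈ 9.42 °C (< 100 °C, so full condensation is consistent).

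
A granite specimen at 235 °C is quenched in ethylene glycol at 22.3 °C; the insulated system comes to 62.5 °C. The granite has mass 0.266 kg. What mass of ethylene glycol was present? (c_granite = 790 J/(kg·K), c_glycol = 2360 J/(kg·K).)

Heat lost by the granite = heat gained by the glycol:
0.266×790×(235 − 62.5) = m×2360×(62.5 − 22.3)
94872 m = 36249  ⇒  m ≈ 0.3821 kg

m ≈ 0.382 kg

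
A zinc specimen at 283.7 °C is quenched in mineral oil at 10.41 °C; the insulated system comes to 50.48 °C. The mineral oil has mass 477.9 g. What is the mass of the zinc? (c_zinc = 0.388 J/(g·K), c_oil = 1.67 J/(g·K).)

m ≈ 353 g

Conservation of energy gives ΣQ = 0:
m·0.388·(50.48 − 283.7) + 477.9·1.67·(50.48 − 10.41) = 0
-90.49 m = -31980
m = -31980/-90.49 ≈ 353.4 g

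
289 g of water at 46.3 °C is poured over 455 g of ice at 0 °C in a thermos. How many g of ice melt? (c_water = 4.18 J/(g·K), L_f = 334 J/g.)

m_melted ≈ 167 g

Cooling the water to 0 °C releases 289×4.18×46.3 = 55931 J.
Melting all 455 g of ice would need 455×334 = 151970 J.
55931 J < 151970 J, so only part of the ice melts and the system sits at 0 °C.
Mass melted = 55931/334 ≈ 167.5 g.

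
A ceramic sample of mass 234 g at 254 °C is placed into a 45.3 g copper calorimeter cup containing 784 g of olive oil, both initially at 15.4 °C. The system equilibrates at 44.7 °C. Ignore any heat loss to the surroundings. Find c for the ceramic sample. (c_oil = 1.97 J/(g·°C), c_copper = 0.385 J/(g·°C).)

c ≈ 0.934 J/(g·°C)

Taking heat into each body as positive, Σ m c ΔT = 0:
234×c×(44.7 − 254) + 784×1.97×(44.7 − 15.4) + 45.3×0.385×(44.7 − 15.4) = 0
-48976 c = -45764
c = -45764/-48976 ≈ 0.9344 J/(g·°C)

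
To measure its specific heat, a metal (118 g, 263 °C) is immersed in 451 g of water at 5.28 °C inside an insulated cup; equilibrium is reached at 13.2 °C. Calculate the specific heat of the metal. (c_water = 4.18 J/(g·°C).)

c ≈ 0.507 J/(g·°C)

Energy conservation, ΣQ = 0:
118×c×(13.2 − 263) + 451×4.18×(13.2 − 5.28) = 0
-29476 c = -14931
c = -14931/-29476 ≈ 0.5065 J/(g·°C)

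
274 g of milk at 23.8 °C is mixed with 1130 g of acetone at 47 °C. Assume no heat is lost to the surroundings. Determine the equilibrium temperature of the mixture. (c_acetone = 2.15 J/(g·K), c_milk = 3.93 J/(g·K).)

T_f ≈ 39.9 °C

Net heat exchanged in the isolated system is zero:
1130*2.15*(T − 47) + 274*3.93*(T − 23.8) = 0
2429.5(T − 47) + 1076.8(T − 23.8) = 0
3506.3 T = 139815
T ≈ 39.88 °C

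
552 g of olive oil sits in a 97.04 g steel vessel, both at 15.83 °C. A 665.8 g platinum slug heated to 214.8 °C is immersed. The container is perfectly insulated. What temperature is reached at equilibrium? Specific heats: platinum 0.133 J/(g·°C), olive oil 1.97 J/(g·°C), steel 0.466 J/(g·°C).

T_f ≈ 30.3 °C

T_f is the heat-capacity-weighted average of the initial temperatures:
T_f = (88.55·214.8 + 1087.4·15.83 + 45.22·15.83) / (88.55 + 1087.4 + 45.22)
    = 36951 / 1221.2 ≈ 30.26 °C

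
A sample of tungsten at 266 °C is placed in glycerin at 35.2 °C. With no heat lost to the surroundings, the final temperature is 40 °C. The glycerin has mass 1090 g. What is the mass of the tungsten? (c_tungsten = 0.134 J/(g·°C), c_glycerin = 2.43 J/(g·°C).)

m ≈ 420 g

Heat gained plus heat lost sum to zero:
m·0.134·(40 − 266) + 1090·2.43·(40 − 35.2) = 0
-30.28 m = -12714
m = -12714/-30.28 ≈ 419.8 g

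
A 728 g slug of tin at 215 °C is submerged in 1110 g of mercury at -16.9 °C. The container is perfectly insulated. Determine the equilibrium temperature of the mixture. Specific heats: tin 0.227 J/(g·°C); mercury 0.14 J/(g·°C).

T_f is the heat-capacity-weighted average of the initial temperatures:
T_f = (165.26*215 + 155.4*(-16.9)) / (165.26 + 155.4)
    = 32904 / 320.66 ≈ 102.61 °C

T_f ≈ 102.6 °C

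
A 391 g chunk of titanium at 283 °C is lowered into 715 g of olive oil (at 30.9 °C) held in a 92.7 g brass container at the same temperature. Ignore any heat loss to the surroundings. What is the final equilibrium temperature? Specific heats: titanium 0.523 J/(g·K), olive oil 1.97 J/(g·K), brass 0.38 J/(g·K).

Net heat exchanged in the isolated system is zero:
391*0.523*(T − 283) + 715*1.97*(T − 30.9) + 92.7*0.38*(T − 30.9) = 0
1648.3 T = 102484
T = 102484 / 1648.3 = 62.2 °C

T_f ≈ 62.2 °C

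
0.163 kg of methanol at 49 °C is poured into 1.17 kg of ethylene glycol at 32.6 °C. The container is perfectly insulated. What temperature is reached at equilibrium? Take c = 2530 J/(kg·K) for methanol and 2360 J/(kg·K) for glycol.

T_f ≈ 34.7 °C

T_f is the heat-capacity-weighted average of the initial temperatures:
T_f = (412.39·49 + 2761.2·32.6) / (412.39 + 2761.2)
    = 110222 / 3173.6 ≈ 34.73 °C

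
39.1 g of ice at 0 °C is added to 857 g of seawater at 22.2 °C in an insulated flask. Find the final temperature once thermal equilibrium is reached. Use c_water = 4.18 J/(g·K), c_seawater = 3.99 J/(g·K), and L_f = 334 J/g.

T_f ≈ 17.5 °C

Taking heat into each body as positive, Σ m c ΔT = 0:
fusion: m_ice L_f = 39.1×334 = 13059; warm the meltwater: 163.44 T; seawater: 3419.4(T − 22.2)
3582.9 T = 75911 − 13059 = 62852
T ≈ 17.54 °C — above 0 °C, consistent with complete melting.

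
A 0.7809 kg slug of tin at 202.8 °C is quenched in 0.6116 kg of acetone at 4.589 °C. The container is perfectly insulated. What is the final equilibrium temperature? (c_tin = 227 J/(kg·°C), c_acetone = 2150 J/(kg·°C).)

T_f ≈ 28.1 °C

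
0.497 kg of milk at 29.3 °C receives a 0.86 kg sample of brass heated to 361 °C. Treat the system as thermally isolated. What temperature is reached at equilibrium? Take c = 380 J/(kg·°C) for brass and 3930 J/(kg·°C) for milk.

T_f ≈ 76.8 °C

T_f = Σ m_i c_i T_i / Σ m_i c_i:
T_f = (326.8·361 + 1953.2·29.3) / (326.8 + 1953.2)
    = 175204 / 2280 ≈ 76.84 °C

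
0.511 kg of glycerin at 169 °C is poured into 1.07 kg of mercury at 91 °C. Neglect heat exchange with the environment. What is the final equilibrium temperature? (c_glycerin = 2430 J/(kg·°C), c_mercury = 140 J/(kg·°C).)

T_f ≈ 160.6 °C

Set heat shed by the hot body equal to heat absorbed by the cold body:
0.511*2430*(169 − T) = 1.07*140*(T − 91)
1241.7(169 − T) = 149.8(T − 91)
1391.5 T = 223484  ⇒  T ≈ 160.60 °C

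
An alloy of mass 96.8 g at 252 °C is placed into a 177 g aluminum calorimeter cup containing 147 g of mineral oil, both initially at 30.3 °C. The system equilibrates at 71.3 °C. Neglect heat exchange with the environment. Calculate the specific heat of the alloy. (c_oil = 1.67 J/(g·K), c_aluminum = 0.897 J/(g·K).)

c ≈ 0.948 J/(g·K)

Energy conservation, ΣQ = 0:
96.8×c×(71.3 − 252) + 147×1.67×(71.3 − 30.3) + 177×0.897×(71.3 − 30.3) = 0
-17492 c = -16575
c = -16575/-17492 ≈ 0.9476 J/(g·K)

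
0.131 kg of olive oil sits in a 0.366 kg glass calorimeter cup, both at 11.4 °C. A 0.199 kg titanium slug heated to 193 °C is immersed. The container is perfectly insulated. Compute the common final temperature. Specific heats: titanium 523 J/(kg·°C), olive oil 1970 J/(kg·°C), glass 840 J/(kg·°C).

T_f ≈ 39.6 °C

Energy conservation, ΣQ = 0:
0.199*523*(T − 193) + 0.131*1970*(T − 11.4) + 0.366*840*(T − 11.4) = 0
669.59 T = 26534
T = 26534/669.59 ≈ 39.63 °C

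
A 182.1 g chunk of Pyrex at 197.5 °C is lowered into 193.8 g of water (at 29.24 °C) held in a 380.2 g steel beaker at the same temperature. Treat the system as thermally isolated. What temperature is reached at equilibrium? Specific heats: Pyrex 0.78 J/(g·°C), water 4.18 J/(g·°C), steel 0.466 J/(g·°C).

With ΣQ=0 the equilibrium temperature is the m·c-weighted mean:
T_f = (142.04·197.5 + 810.08·29.24 + 177.17·29.24) / (142.04 + 810.08 + 177.17)
    = 56920 / 1129.3 ≈ 50.40 °C

T_f ≈ 50.4 °C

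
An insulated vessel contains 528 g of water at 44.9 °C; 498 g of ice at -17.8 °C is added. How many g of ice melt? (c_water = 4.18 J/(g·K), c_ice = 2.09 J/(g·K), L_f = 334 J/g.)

m_melted ≈ 241 g

Cooling the water to 0 °C releases 528×4.18×44.9 = 99096 J.
Of that, 498×2.09×17.8 = 18527 J goes to bring the ice to 0 °C, leaving 80569 J.
To melt every bit of ice: 498×334 = 166332 J.
Since 80569 < 166332 J, not all the ice melts; equilibrium is at 0 °C.
m_melt = 80569 / L_f = 241.2 g.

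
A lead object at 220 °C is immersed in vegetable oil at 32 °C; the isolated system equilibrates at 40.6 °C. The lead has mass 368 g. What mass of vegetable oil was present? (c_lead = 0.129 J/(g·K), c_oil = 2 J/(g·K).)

m ≈ 495 g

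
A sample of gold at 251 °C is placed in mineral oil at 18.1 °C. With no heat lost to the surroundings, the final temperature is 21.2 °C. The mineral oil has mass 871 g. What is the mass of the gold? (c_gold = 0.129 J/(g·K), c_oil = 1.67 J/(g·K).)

Setting the total heat transfer to zero:
m·0.129·(21.2 − 251) + 871·1.67·(21.2 − 18.1) = 0
-29.64 m = -4509.2
m = -4509.2/-29.64 ≈ 152.1 g

m ≈ 152 g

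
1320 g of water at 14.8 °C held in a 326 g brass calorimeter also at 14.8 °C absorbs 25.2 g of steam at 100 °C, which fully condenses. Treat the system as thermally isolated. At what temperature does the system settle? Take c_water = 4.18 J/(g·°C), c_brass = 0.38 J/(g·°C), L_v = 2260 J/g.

Let T be the final temperature. ΣQ_i = 0:
steam→water at 100 °C releases m L_v = 25.2·2260 = 56952
  condensate cools 100→T: 25.2·4.18·(T − 100) = 105.34(T − 100)
  original water: 5517.6(T − 14.8)
  brass cup: 326·0.38·(T − 14.8) = 123.88(T − 14.8)
5746.8 T = 56952 + 10534 + 83494 = 150980
T ≈ 26.27 °C, under the boiling point, so the assumption holds.

T_f ≈ 26.3 °C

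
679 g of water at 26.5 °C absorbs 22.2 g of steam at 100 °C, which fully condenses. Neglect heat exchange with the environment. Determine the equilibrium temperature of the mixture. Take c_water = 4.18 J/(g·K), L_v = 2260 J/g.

T_f ≈ 45.9 °C

Energy balance with sensible and latent terms:
steam→water at 100 °C releases m L_v = 22.2×2260 = 50172
  condensed water 100 °C→T: 92.8(T − 100)
  original water: 2838.2(T − 26.5)
2931 T = 50172 + 9279.6 + 75213 = 134664
T ≈ 45.94 °C, under the boiling point, so the assumption holds.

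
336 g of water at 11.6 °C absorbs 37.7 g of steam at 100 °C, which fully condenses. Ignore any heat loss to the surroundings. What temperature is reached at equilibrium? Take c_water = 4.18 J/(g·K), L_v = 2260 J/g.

T_f ≈ 75.1 °C

Let T be the final temperature. ΣQ_i = 0:
steam→water at 100 °C releases m L_v = 37.7×2260 = 85202
  condensed water 100 °C→T: 157.59(T − 100)
  water warms: 336×4.18×(T − 11.6) = 1404.5(T − 11.6)
1562.1 T = 85202 + 15759 + 16292 = 117253
T ≈ 75.06 °C (< 100 °C, so full condensation is consistent).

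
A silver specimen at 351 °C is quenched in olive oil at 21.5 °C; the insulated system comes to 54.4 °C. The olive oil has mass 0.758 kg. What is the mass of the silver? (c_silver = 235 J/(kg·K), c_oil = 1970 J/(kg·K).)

m ≈ 0.705 kg

Net heat exchanged in the isolated system is zero:
m·235·(54.4 − 351) + 0.758·1970·(54.4 − 21.5) = 0
-69701 m = -49128
m = -49128/-69701 ≈ 0.7048 kg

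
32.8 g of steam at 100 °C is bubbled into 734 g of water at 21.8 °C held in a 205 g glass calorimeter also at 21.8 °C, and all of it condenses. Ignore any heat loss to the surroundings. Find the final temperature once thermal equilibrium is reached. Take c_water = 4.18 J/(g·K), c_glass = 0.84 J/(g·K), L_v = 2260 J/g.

T_f ≈ 46.9 °C

Let T be the final temperature. ΣQ_i = 0:
steam→water at 100 °C releases m L_v = 32.8×2260 = 74128
  condensate cools 100→T: 32.8×4.18×(T − 100) = 137.1(T − 100)
  original water: 3068.1(T − 21.8)
  glass cup: 205×0.84×(T − 21.8) = 172.2(T − 21.8)
3377.4 T = 74128 + 13710 + 70639 = 158477
T ≈ 46.92 °C — below 100 °C, confirming all the steam condensed.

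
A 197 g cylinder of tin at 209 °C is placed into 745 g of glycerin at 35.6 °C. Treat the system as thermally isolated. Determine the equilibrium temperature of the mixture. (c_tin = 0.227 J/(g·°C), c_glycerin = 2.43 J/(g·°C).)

T_f ≈ 39.8 °C

Conservation of energy gives ΣQ = 0:
197×0.227×(T − 209) + 745×2.43×(T − 35.6) = 0
44.72(T − 209) + 1810.4(T − 35.6) = 0
1855.1 T = 73795
T ≈ 39.78 °C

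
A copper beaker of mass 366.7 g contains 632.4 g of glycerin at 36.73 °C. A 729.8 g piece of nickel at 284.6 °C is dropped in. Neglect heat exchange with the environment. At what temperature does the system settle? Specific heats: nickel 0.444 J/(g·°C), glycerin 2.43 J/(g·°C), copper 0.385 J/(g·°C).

T_f ≈ 76.8 °C

Conservation of energy gives ΣQ = 0:
729.8·0.444·(T − 284.6) + 632.4·2.43·(T − 36.73) + 366.7·0.385·(T − 36.73) = 0
324.03(T − 284.6) + 1536.7(T − 36.73) + 141.18(T − 36.73) = 0
2001.9 T = 153849
T = 153849/2001.9 ≈ 76.85 °C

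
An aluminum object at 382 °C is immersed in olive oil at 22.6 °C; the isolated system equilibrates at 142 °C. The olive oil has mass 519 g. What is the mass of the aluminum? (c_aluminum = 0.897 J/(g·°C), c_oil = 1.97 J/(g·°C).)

Heat lost by the aluminum = heat gained by the oil:
m·0.897·(382 − 142) = 519·1.97·(142 − 22.6)
215.28 m = 122078  ⇒  m ≈ 567.1 g

m ≈ 567 g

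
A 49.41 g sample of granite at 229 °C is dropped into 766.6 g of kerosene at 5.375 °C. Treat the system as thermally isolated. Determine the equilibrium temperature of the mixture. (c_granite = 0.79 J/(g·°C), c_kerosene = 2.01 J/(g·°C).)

T_f ≈ 10.9 °C

Let T be the final temperature. ΣQ_i = 0:
49.41·0.79·(T − 229) + 766.6·2.01·(T − 5.375) = 0
39.03(T − 229) + 1540.9(T − 5.375) = 0
(39.03 + 1540.9) T = 39.03·229 + 1540.9·5.375
T = 17221/1579.9 ≈ 10.90 °C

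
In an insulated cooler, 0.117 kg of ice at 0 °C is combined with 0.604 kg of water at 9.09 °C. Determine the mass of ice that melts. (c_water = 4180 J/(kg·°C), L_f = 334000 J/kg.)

Heat available from the water dropping to 0 °C: 0.604×4180×9.09 = 22950 J.
Fully melting the ice requires m_ice L_f = 0.117×334000 = 39078 J.
22950 J < 39078 J, so only part of the ice melts and the system sits at 0 °C.
Mass melted = 22950/334000 ≈ 0.06871 kg.

m_melted ≈ 0.0687 kg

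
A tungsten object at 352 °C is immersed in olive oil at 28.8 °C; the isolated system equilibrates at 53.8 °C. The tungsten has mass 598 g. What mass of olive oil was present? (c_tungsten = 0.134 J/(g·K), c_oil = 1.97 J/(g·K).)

m ≈ 485 g

Let T be the final temperature. ΣQ_i = 0:
598×0.134×(53.8 − 352) + m×1.97×(53.8 − 28.8) = 0
49.25 m = 23895
m = 23895/49.25 ≈ 485.2 g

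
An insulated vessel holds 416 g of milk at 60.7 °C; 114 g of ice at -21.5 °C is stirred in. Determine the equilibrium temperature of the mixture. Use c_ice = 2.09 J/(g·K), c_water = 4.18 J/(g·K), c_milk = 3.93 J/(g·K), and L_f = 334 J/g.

T_f ≈ 26.5 °C

Conservation of energy gives ΣQ = 0:
ice -21.5→0 °C: 114×2.09×21.5 = 5122.6
  melt ice: 114×334 = 38076
  warm the meltwater: 476.52 T
  milk: 1634.9(T − 60.7)
2111.4 T = 99237 − 43199 = 56039
T ≈ 26.54 °C (positive, so assuming full melt was valid).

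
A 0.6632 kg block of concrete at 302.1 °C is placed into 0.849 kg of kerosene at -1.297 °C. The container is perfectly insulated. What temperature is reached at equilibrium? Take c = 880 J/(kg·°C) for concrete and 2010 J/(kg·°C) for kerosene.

Heat gained plus heat lost sum to zero:
0.6632·880·(T − 302.1) + 0.849·2010·(T − (-1.297)) = 0
(583.62 + 1706.5) T = 583.62·302.1 + 1706.5·(-1.297)
T = 174097 / 2290.1 = 76 °C

T_f ≈ 76.0 °C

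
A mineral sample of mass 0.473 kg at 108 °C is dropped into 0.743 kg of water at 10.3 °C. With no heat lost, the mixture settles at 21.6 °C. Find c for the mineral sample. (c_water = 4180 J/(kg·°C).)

c ≈ 859 J/(kg·°C)

Let T be the final temperature. ΣQ_i = 0:
0.473·c·(21.6 − 108) + 0.743·4180·(21.6 − 10.3) = 0
-40.87 c = -35095
c = -35095/-40.87 ≈ 858.8 J/(kg·°C)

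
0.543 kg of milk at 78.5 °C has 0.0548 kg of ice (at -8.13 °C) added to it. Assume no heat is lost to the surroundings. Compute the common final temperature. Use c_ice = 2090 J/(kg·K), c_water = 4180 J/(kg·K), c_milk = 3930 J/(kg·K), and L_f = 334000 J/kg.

Conservation of energy gives ΣQ = 0:
ice -8.13→0 °C: 0.0548×2090×8.13 = 931.15
  melt ice: 0.0548×334000 = 18303
  warm the meltwater: 229.06 T
  milk cools: 0.543×3930×(T − 78.5) = 2134(T − 78.5)
2363.1 T = 167518 − 19234 = 148284
T ≈ 62.75 °C. Since T > 0 °C, the all-ice-melts assumption holds.

T_f ≈ 62.8 °C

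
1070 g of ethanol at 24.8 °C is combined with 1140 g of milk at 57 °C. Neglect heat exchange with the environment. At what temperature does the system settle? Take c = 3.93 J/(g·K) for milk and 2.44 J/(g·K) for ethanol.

Net heat exchanged in the isolated system is zero:
1140×3.93×(T − 57) + 1070×2.44×(T − 24.8) = 0
4480.2(T − 57) + 2610.8(T − 24.8) = 0
7091 T = 320119
T ≈ 45.14 °C

T_f ≈ 45.1 °C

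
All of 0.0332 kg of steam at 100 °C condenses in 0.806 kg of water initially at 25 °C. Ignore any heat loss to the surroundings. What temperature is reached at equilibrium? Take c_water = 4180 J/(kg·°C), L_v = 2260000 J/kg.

T_f ≈ 49.4 °C

Heat gained plus heat lost sum to zero:
latent heat released on condensation: 0.0332·2260000 = 75032
  condensed water 100 °C→T: 138.78(T − 100)
  original water: 3369.1(T − 25)
3507.9 T = 75032 + 13878 + 84227 = 173137
T ≈ 49.36 °C, under the boiling point, so the assumption holds.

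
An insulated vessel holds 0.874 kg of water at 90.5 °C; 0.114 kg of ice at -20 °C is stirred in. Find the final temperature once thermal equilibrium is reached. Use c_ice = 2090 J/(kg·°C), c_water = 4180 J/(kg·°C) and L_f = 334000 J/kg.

T_f ≈ 69.7 °C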